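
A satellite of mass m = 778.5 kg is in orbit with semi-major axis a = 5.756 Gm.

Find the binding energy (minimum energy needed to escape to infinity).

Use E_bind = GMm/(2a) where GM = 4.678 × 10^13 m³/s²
a = 5.756 Gm = 5.756 × 10^9 m
GM = 4.678 × 10^13 m³/s²
m = 778.5 kg
GMm = 4.678 × 10^13 × 778.5 = 3.64182 × 10^16 m³·kg/s²
2a = 1.1512 × 10^10 m
E_bind = GMm/(2a) = 3.1635 × 10^6 J ≈ 3.164 MJ

Final answer: 3.164 MJ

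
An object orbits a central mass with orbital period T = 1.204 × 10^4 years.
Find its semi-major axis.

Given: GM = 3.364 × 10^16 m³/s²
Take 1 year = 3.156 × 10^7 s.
T = 1.204 × 10^4 years = 3.79982 × 10^11 s
GM = 3.364 × 10^16 m³/s²
Kepler's third law: a³ = GM T² / (4π²)
T² = 1.44387 × 10^23 s²
a³ = (3.364 × 10^16) × (1.44387 × 10^23) / (4π²) = 1.23033 × 10^38 m³
a = (a³)^(1/3) = 4.97364 × 10^12 m ≈ 4.974 × 10^12 m

Final answer: 4.974 × 10^12 m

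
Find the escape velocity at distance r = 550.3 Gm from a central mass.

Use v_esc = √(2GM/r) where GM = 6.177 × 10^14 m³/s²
r = 550.3 Gm = 5.503 × 10^11 m
GM = 6.177 × 10^14 m³/s²
2GM/r = 2 × (6.177 × 10^14) / (5.503 × 10^11) = 2244.96 m²/s²
v_esc = √(2GM/r) = 47.381 m/s ≈ 47.38 m/s

Final answer: 47.38 m/s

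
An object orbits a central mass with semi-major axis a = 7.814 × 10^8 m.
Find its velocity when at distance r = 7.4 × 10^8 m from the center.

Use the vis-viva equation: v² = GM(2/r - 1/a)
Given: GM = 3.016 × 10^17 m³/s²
a = 7.814 × 10^8 m
r = 7.4 × 10^8 m
GM = 3.016 × 10^17 m³/s²
2/r − 1/a = 2.7027 × 10^-9 − 1.27975 × 10^-9 = 1.42295 × 10^-9 m⁻¹
v² = GM (2/r − 1/a) = 4.29161 × 10^8 m²/s²
v = 20716.2 m/s ≈ 20.72 km/s

Final answer: 20.72 km/s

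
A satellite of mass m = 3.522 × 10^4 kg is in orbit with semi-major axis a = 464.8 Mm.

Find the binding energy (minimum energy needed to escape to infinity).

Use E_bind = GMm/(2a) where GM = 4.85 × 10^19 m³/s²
a = 464.8 Mm = 4.648 × 10^8 m
GM = 4.85 × 10^19 m³/s²
m = 3.522 × 10^4 kg
GMm = 4.85 × 10^19 × 35220 = 1.70817 × 10^24 m³·kg/s²
2a = 9.296 × 10^8 m
E_bind = GMm/(2a) = 1.83753 × 10^15 J ≈ 1.838 PJ

Final answer: 1.838 PJ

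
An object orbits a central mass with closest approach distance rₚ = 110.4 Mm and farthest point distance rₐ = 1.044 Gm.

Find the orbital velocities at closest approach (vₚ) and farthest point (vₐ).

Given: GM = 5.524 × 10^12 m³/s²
rₚ = 110.4 Mm = 1.104 × 10^8 m
rₐ = 1.044 Gm = 1.044 × 10^9 m
GM = 5.524 × 10^12 m³/s²
a = (rₚ + rₐ)/2 = 5.772 × 10^8 m
Vis-viva: v² = GM (2/r − 1/a)
vₚ² = 5.524 × 10^12 × (1.81159 × 10^-8 − 1.7325 × 10^-9) = 90502.1 m²/s²
vₚ = 300.836 m/s ≈ 300.8 m/s
vₐ² = 5.524 × 10^12 × (1.91571 × 10^-9 − 1.7325 × 10^-9) = 1012.04 m²/s²
vₐ = 31.8125 m/s ≈ 31.81 m/s

Final answer: vₚ = 300.8 m/s, vₐ = 31.81 m/s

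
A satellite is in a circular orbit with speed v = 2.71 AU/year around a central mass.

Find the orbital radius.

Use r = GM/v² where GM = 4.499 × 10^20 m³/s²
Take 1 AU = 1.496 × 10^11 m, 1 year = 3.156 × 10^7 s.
v = 2.71 AU/year = 12845.9 m/s
GM = 4.499 × 10^20 m³/s²
v² = 1.65017 × 10^8 m²/s²
r = GM/v² = (4.499 × 10^20) / (1.65017 × 10^8) = 2.72639 × 10^12 m ≈ 18.22 AU

Final answer: 18.22 AU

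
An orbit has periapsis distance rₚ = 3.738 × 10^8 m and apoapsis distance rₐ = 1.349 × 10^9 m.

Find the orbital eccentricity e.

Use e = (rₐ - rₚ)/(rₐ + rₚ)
rₚ = 3.738 × 10^8 m
rₐ = 1.349 × 10^9 m
rₐ − rₚ = 9.752 × 10^8 m
rₐ + rₚ = 1.7228 × 10^9 m
e = (rₐ − rₚ)/(rₐ + rₚ) = 0.566055

Final answer: e = 0.5661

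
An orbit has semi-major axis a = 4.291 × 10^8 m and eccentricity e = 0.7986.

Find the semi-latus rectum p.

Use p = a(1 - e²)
a = 4.291 × 10^8 m
e = 0.7986,  e² = 0.637762,  1 − e² = 0.362238
p = a(1 − e²) = 4.291 × 10^8 m × 0.362238 = 1.55436 × 10^8 m ≈ 1.554 × 10^8 m

Final answer: p = 1.554 × 10^8 m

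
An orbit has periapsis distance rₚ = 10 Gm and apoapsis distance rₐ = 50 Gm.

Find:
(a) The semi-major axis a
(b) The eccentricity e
rₚ = 10 Gm = 1 × 10^10 m
rₐ = 50 Gm = 5 × 10^10 m
(a) a = (rₚ + rₐ)/2 = 3 × 10^10 m ≈ 30 Gm
(b) e = (rₐ − rₚ)/(rₐ + rₚ) = (4 × 10^10) / (6 × 10^10) = 0.666667

Final answer:
(a) a = 30 Gm
(b) e = 0.6667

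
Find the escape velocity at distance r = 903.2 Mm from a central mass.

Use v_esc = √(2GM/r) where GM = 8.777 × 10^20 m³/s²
r = 903.2 Mm = 9.032 × 10^8 m
GM = 8.777 × 10^20 m³/s²
2GM/r = 2 × (8.777 × 10^20) / (9.032 × 10^8) = 1.94353 × 10^12 m²/s²
v_esc = √(2GM/r) = 1.39411 × 10^6 m/s ≈ 1394 km/s

Final answer: 1394 km/s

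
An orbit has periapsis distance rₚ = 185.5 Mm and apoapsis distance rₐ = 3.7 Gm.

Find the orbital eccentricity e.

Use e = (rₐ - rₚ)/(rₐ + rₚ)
rₚ = 185.5 Mm = 1.855 × 10^8 m
rₐ = 3.7 Gm = 3.7 × 10^9 m
rₐ − rₚ = 3.5145 × 10^9 m
rₐ + rₚ = 3.8855 × 10^9 m
e = (rₐ − rₚ)/(rₐ + rₚ) = 0.904517

Final answer: e = 0.9045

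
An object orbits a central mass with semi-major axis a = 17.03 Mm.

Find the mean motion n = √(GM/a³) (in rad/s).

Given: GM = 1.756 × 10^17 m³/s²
a = 17.03 Mm = 1.703 × 10^7 m
GM = 1.756 × 10^17 m³/s²
a³ = 4.93906 × 10^21 m³
GM/a³ = (1.756 × 10^17) / (4.93906 × 10^21) = 3.55534 × 10^-5 s⁻²
n = √(GM/a³) = 0.00596266 rad/s ≈ 0.005963 rad/s

Final answer: n = 0.005963 rad/s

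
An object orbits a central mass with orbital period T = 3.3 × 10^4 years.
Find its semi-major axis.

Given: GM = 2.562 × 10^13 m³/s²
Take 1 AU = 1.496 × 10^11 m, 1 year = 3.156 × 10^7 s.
T = 3.3 × 10^4 years = 1.04148 × 10^12 s
GM = 2.562 × 10^13 m³/s²
Kepler's third law: a³ = GM T² / (4π²)
T² = 1.08468 × 10^24 s²
a³ = (2.562 × 10^13) × (1.08468 × 10^24) / (4π²) = 7.03917 × 10^35 m³
a = (a³)^(1/3) = 8.89557 × 10^11 m ≈ 5.946 AU

Final answer: 5.946 AU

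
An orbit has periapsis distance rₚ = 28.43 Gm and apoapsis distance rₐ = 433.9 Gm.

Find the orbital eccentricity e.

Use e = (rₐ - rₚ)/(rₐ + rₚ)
rₚ = 28.43 Gm = 2.843 × 10^10 m
rₐ = 433.9 Gm = 4.339 × 10^11 m
rₐ − rₚ = 4.0547 × 10^11 m
rₐ + rₚ = 4.6233 × 10^11 m
e = (rₐ − rₚ)/(rₐ + rₚ) = 0.877014

Final answer: e = 0.877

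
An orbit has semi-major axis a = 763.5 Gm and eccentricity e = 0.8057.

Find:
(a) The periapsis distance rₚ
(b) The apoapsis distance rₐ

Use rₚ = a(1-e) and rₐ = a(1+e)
a = 763.5 Gm = 7.635 × 10^11 m
e = 0.8057:  1 − e = 0.1943,  1 + e = 1.8057
(a) rₚ = a(1 − e) = 7.635 × 10^11 m × 0.1943 = 1.48348 × 10^11 m ≈ 148.3 Gm
(b) rₐ = a(1 + e) = 7.635 × 10^11 m × 1.8057 = 1.37865 × 10^12 m ≈ 1.379 Tm

Final answer:
(a) rₚ = 148.3 Gm
(b) rₐ = 1.379 Tm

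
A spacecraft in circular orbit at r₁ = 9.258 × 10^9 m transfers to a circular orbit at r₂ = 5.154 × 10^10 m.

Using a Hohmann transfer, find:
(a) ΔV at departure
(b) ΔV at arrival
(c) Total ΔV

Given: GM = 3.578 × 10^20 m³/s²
r₁ = 9.258 × 10^9 m
r₂ = 5.154 × 10^10 m
GM = 3.578 × 10^20 m³/s²
Transfer ellipse: a_t = (r₁ + r₂)/2 = 3.0399 × 10^10 m
Circular speed at r₁: v₁ = √(GM/r₁) = 196590 m/s
Transfer speed at r₁ (periapsis): v₁ₜ = √(GM(2/r₁ − 1/a_t)) = 255979 m/s
(a) ΔV₁ = v₁ₜ − v₁ = 59388.8 m/s ≈ 59.39 km/s
Circular speed at r₂: v₂ = √(GM/r₂) = 83319.8 m/s
Transfer speed at r₂ (apoapsis): v₂ₜ = √(GM(2/r₂ − 1/a_t)) = 45980.8 m/s
(b) ΔV₂ = v₂ − v₂ₜ = 37338.9 m/s ≈ 37.34 km/s
(c) ΔV_total = ΔV₁ + ΔV₂ = 96727.7 m/s ≈ 96.73 km/s

Final answer:
(a) ΔV₁ = 59.39 km/s
(b) ΔV₂ = 37.34 km/s
(c) ΔV_total = 96.73 km/s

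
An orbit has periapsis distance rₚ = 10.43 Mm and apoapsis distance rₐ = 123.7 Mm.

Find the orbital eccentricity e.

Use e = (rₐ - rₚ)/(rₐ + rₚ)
rₚ = 10.43 Mm = 1.043 × 10^7 m
rₐ = 123.7 Mm = 1.237 × 10^8 m
rₐ − rₚ = 1.1327 × 10^8 m
rₐ + rₚ = 1.3413 × 10^8 m
e = (rₐ − rₚ)/(rₐ + rₚ) = 0.844479

Final answer: e = 0.8445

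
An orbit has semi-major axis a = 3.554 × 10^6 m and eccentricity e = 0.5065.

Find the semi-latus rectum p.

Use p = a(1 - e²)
a = 3.554 × 10^6 m
e = 0.5065,  e² = 0.256542,  1 − e² = 0.743458
p = a(1 − e²) = 3.554 × 10^6 m × 0.743458 = 2.64225 × 10^6 m ≈ 2.642 × 10^6 m

Final answer: p = 2.642 × 10^6 m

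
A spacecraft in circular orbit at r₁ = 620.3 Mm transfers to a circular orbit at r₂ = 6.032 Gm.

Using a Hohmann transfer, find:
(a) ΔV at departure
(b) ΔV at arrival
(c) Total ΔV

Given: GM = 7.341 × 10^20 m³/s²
r₁ = 620.3 Mm = 6.203 × 10^8 m
r₂ = 6.032 Gm = 6.032 × 10^9 m
GM = 7.341 × 10^20 m³/s²
Transfer ellipse: a_t = (r₁ + r₂)/2 = 3.32615 × 10^9 m
Circular speed at r₁: v₁ = √(GM/r₁) = 1.08787 × 10^6 m/s
Transfer speed at r₁ (periapsis): v₁ₜ = √(GM(2/r₁ − 1/a_t)) = 1.465 × 10^6 m/s
(a) ΔV₁ = v₁ₜ − v₁ = 377127 m/s ≈ 377.1 km/s
Circular speed at r₂: v₂ = √(GM/r₂) = 348857 m/s
Transfer speed at r₂ (apoapsis): v₂ₜ = √(GM(2/r₂ − 1/a_t)) = 150653 m/s
(b) ΔV₂ = v₂ − v₂ₜ = 198204 m/s ≈ 198.2 km/s
(c) ΔV_total = ΔV₁ + ΔV₂ = 575331 m/s ≈ 575.3 km/s

Final answer:
(a) ΔV₁ = 377.1 km/s
(b) ΔV₂ = 198.2 km/s
(c) ΔV_total = 575.3 km/s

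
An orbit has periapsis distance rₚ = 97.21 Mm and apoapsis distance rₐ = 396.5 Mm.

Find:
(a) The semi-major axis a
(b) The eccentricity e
rₚ = 97.21 Mm = 9.721 × 10^7 m
rₐ = 396.5 Mm = 3.965 × 10^8 m
(a) a = (rₚ + rₐ)/2 = 2.46855 × 10^8 m ≈ 246.9 Mm
(b) e = (rₐ − rₚ)/(rₐ + rₚ) = (2.9929 × 10^8) / (4.9371 × 10^8) = 0.606206

Final answer:
(a) a = 246.9 Mm
(b) e = 0.6062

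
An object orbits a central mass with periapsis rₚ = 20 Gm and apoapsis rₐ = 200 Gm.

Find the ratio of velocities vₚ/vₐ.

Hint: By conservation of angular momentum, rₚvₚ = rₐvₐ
rₚ = 20 Gm = 2 × 10^10 m
rₐ = 200 Gm = 2 × 10^11 m
rₚvₚ = rₐvₐ  ⇒  vₚ/vₐ = rₐ/rₚ
vₚ/vₐ = (2 × 10^11) / (2 × 10^10) = 10

Final answer: vₚ/vₐ = 10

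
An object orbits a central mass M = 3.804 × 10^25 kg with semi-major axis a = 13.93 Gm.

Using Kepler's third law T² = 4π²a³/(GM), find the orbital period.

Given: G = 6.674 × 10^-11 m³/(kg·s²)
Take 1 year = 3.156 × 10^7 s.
M = 3.804 × 10^25 kg
GM = G × M = 6.674 × 10^-11 × 3.804 × 10^25 = 2.53879 × 10^15 m³/s²
a = 13.93 Gm = 1.393 × 10^10 m
a³ = 2.70305 × 10^30 m³
T = 2π √(a³/GM) = 2π √((2.70305 × 10^30) / (2.53879 × 10^15)) = 2π × 3.26297 × 10^7 s
T = 2.05019 × 10^8 s ≈ 6.496 years

Final answer: 6.496 years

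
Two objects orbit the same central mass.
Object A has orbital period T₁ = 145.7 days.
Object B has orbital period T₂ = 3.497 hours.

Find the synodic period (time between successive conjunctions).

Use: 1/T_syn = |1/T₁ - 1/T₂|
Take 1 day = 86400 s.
T₁ = 145.7 days = 1.25885 × 10^7 s
T₂ = 3.497 hours = 12589.2 s
1/T₁ = 7.94377 × 10^-8 s⁻¹
1/T₂ = 7.94332 × 10^-5 s⁻¹
|1/T₁ − 1/T₂| = 7.93537 × 10^-5 s⁻¹
T_syn = 1 / |1/T₁ − 1/T₂| = 12601.8 s ≈ 3.501 hours

Final answer: T_syn = 3.501 hours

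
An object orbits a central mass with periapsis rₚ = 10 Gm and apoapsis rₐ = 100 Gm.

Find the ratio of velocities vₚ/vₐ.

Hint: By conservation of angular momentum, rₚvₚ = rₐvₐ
rₚ = 10 Gm = 1 × 10^10 m
rₐ = 100 Gm = 1 × 10^11 m
rₚvₚ = rₐvₐ  ⇒  vₚ/vₐ = rₐ/rₚ
vₚ/vₐ = (1 × 10^11) / (1 × 10^10) = 10

Final answer: vₚ/vₐ = 10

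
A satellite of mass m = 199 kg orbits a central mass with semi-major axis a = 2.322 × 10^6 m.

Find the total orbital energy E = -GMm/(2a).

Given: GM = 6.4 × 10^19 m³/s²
a = 2.322 × 10^6 m
GM = 6.4 × 10^19 m³/s²
2a = 4.644 × 10^6 m
GMm = 6.4 × 10^19 × 199 = 1.2736 × 10^22 m³·kg/s²
E = −GMm/(2a) = -2.74246 × 10^15 J ≈ -2.742 PJ

Final answer: -2.742 PJ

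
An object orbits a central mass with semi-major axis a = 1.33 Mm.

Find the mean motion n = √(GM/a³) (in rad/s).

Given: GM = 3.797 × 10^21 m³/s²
a = 1.33 Mm = 1.33 × 10^6 m
GM = 3.797 × 10^21 m³/s²
a³ = 2.35264 × 10^18 m³
GM/a³ = (3.797 × 10^21) / (2.35264 × 10^18) = 1613.93 s⁻²
n = √(GM/a³) = 40.1738 rad/s ≈ 40.17 rad/s

Final answer: n = 40.17 rad/s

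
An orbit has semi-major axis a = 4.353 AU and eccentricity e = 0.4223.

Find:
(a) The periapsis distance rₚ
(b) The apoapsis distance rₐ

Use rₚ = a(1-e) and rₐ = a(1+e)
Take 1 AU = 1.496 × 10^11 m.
a = 4.353 AU = 6.51209 × 10^11 m
e = 0.4223:  1 − e = 0.5777,  1 + e = 1.4223
(a) rₚ = a(1 − e) = 6.51209 × 10^11 m × 0.5777 = 3.76203 × 10^11 m ≈ 2.515 AU
(b) rₐ = a(1 + e) = 6.51209 × 10^11 m × 1.4223 = 9.26214 × 10^11 m ≈ 6.191 AU

Final answer:
(a) rₚ = 2.515 AU
(b) rₐ = 6.191 AU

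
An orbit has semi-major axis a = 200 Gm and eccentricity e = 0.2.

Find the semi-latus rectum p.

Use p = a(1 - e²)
a = 200 Gm = 2 × 10^11 m
e = 0.2,  e² = 0.04,  1 − e² = 0.96
p = a(1 − e²) = 2 × 10^11 m × 0.96 = 1.92 × 10^11 m ≈ 192 Gm

Final answer: p = 192 Gm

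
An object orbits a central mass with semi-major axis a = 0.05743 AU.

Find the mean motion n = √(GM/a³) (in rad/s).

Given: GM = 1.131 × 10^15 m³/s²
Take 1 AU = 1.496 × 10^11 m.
a = 0.05743 AU = 8.59153 × 10^9 m
GM = 1.131 × 10^15 m³/s²
a³ = 6.34178 × 10^29 m³
GM/a³ = (1.131 × 10^15) / (6.34178 × 10^29) = 1.78341 × 10^-15 s⁻²
n = √(GM/a³) = 4.22304 × 10^-8 rad/s ≈ 4.223 × 10^-8 rad/s

Final answer: n = 4.223 × 10^-8 rad/s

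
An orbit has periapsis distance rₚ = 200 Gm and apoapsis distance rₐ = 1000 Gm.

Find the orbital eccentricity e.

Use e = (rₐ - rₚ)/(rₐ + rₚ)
rₚ = 200 Gm = 2 × 10^11 m
rₐ = 1000 Gm = 1 × 10^12 m
rₐ − rₚ = 8 × 10^11 m
rₐ + rₚ = 1.2 × 10^12 m
e = (rₐ − rₚ)/(rₐ + rₚ) = 0.666667

Final answer: e = 0.6667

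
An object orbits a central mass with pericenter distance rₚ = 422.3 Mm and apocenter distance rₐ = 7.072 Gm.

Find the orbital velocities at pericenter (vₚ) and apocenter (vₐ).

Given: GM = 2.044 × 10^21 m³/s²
rₚ = 422.3 Mm = 4.223 × 10^8 m
rₐ = 7.072 Gm = 7.072 × 10^9 m
GM = 2.044 × 10^21 m³/s²
a = (rₚ + rₐ)/2 = 3.74715 × 10^9 m
Vis-viva: v² = GM (2/r − 1/a)
vₚ² = 2.044 × 10^21 × (4.73597 × 10^-9 − 2.66869 × 10^-10) = 9.13484 × 10^12 m²/s²
vₚ = 3.02239 × 10^6 m/s ≈ 3022 km/s
vₐ² = 2.044 × 10^21 × (2.82805 × 10^-10 − 2.66869 × 10^-10) = 3.25731 × 10^10 m²/s²
vₐ = 180480 m/s ≈ 180.5 km/s

Final answer: vₚ = 3022 km/s, vₐ = 180.5 km/s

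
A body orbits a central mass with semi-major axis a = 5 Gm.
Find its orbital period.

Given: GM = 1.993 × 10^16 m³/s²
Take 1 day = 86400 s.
a = 5 Gm = 5 × 10^9 m
GM = 1.993 × 10^16 m³/s²
a³ = 1.25 × 10^29 m³
T = 2π √(a³/GM) = 2π √((1.25 × 10^29) / (1.993 × 10^16)) = 2π × 2.50439 × 10^6 s
T = 1.57355 × 10^7 s ≈ 182.1 days

Final answer: 182.1 days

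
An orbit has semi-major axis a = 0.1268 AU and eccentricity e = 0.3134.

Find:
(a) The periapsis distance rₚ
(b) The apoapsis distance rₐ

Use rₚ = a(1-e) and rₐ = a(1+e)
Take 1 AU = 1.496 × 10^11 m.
a = 0.1268 AU = 1.89693 × 10^10 m
e = 0.3134:  1 − e = 0.6866,  1 + e = 1.3134
(a) rₚ = a(1 − e) = 1.89693 × 10^10 m × 0.6866 = 1.30243 × 10^10 m ≈ 0.08706 AU
(b) rₐ = a(1 + e) = 1.89693 × 10^10 m × 1.3134 = 2.49143 × 10^10 m ≈ 0.1665 AU

Final answer:
(a) rₚ = 0.08706 AU
(b) rₐ = 0.1665 AU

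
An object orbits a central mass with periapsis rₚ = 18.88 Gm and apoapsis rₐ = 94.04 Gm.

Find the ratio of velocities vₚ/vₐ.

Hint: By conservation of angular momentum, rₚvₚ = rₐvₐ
rₚ = 18.88 Gm = 1.888 × 10^10 m
rₐ = 94.04 Gm = 9.404 × 10^10 m
rₚvₚ = rₐvₐ  ⇒  vₚ/vₐ = rₐ/rₚ
vₚ/vₐ = (9.404 × 10^10) / (1.888 × 10^10) = 4.98093

Final answer: vₚ/vₐ = 4.981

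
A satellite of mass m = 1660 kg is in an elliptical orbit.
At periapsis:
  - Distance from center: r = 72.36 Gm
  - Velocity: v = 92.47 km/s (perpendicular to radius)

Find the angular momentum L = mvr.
r = 72.36 Gm = 7.236 × 10^10 m
v = 92.47 km/s = 92470 m/s
vr = 92470 × 7.236 × 10^10 = 6.69113 × 10^15 m²/s
L = m × vr = 1660 × 6.69113 × 10^15 = 1.11073 × 10^19 kg·m²/s ≈ 1.111 × 10^19 kg·m²/s

Final answer: L = 1.111 × 10^19 kg·m²/s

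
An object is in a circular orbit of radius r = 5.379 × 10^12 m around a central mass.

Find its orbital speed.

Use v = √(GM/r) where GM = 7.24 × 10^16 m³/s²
r = 5.379 × 10^12 m
GM = 7.24 × 10^16 m³/s²
GM/r = (7.24 × 10^16) / (5.379 × 10^12) = 13459.8 m²/s²
v = √(GM/r) = 116.016 m/s ≈ 116 m/s

Final answer: 116 m/s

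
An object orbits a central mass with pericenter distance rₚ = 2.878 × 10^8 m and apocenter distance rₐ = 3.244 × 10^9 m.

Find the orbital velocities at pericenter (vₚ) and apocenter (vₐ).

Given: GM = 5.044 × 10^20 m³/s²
rₚ = 2.878 × 10^8 m
rₐ = 3.244 × 10^9 m
GM = 5.044 × 10^20 m³/s²
a = (rₚ + rₐ)/2 = 1.7659 × 10^9 m
Vis-viva: v² = GM (2/r − 1/a)
vₚ² = 5.044 × 10^20 × (6.94927 × 10^-9 − 5.66283 × 10^-10) = 3.21958 × 10^12 m²/s²
vₚ = 1.79432 × 10^6 m/s ≈ 1794 km/s
vₐ² = 5.044 × 10^20 × (6.16523 × 10^-10 − 5.66283 × 10^-10) = 2.53407 × 10^10 m²/s²
vₐ = 159188 m/s ≈ 159.2 km/s

Final answer: vₚ = 1794 km/s, vₐ = 159.2 km/s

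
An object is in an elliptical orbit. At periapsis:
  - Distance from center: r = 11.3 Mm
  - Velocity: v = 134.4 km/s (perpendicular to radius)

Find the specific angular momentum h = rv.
r = 11.3 Mm = 1.13 × 10^7 m
v = 134.4 km/s = 134400 m/s
h = rv = 1.13 × 10^7 × 134400 = 1.51872 × 10^12 m²/s ≈ 1.519 × 10^12 m²/s

Final answer: h = 1.519 × 10^12 m²/s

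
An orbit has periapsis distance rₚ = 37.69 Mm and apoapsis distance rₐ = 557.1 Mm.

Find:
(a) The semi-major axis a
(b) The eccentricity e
rₚ = 37.69 Mm = 3.769 × 10^7 m
rₐ = 557.1 Mm = 5.571 × 10^8 m
(a) a = (rₚ + rₐ)/2 = 2.97395 × 10^8 m ≈ 297.4 Mm
(b) e = (rₐ − rₚ)/(rₐ + rₚ) = (5.1941 × 10^8) / (5.9479 × 10^8) = 0.873266

Final answer:
(a) a = 297.4 Mm
(b) e = 0.8733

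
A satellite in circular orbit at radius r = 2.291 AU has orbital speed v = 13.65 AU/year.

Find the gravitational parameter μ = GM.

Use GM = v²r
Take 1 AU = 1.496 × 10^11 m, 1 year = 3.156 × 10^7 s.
r = 2.291 AU = 3.42734 × 10^11 m
v = 13.65 AU/year = 64703.4 m/s
v² = 4.18653 × 10^9 m²/s²
GM = v²r = 4.18653 × 10^9 × 3.42734 × 10^11 = 1.43487 × 10^21 m³/s²
GM ≈ 1.435 × 10^21 m³/s²

Final answer: GM = 1.435 × 10^21 m³/s²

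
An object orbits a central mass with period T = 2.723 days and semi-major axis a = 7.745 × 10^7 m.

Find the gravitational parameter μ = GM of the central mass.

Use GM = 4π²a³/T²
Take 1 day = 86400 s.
T = 2.723 days = 235267 s
a = 7.745 × 10^7 m
a³ = 4.64584 × 10^23 m³
T² = 5.53507 × 10^10 s²
GM = 4π² × (4.64584 × 10^23) / (5.53507 × 10^10) = 3.31361 × 10^14 m³/s²
GM ≈ 3.314 × 10^14 m³/s²

Final answer: GM = 3.314 × 10^14 m³/s²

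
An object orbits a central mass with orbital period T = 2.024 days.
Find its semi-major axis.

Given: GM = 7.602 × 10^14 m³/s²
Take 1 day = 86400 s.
T = 2.024 days = 174874 s
GM = 7.602 × 10^14 m³/s²
Kepler's third law: a³ = GM T² / (4π²)
T² = 3.05808 × 10^10 s²
a³ = (7.602 × 10^14) × (3.05808 × 10^10) / (4π²) = 5.88866 × 10^23 m³
a = (a³)^(1/3) = 8.38183 × 10^7 m ≈ 83.82 Mm

Final answer: 83.82 Mm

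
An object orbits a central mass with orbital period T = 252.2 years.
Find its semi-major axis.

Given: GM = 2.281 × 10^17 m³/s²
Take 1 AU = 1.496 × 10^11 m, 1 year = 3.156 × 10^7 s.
T = 252.2 years = 7.95943 × 10^9 s
GM = 2.281 × 10^17 m³/s²
Kepler's third law: a³ = GM T² / (4π²)
T² = 6.33526 × 10^19 s²
a³ = (2.281 × 10^17) × (6.33526 × 10^19) / (4π²) = 3.66041 × 10^35 m³
a = (a³)^(1/3) = 7.15336 × 10^11 m ≈ 4.782 AU

Final answer: 4.782 AU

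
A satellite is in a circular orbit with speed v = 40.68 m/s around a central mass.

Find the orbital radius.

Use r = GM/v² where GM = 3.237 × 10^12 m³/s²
v = 40.68 m/s
GM = 3.237 × 10^12 m³/s²
v² = 1654.86 m²/s²
r = GM/v² = (3.237 × 10^12) / 1654.86 = 1.95605 × 10^9 m ≈ 1.956 Gm

Final answer: 1.956 Gm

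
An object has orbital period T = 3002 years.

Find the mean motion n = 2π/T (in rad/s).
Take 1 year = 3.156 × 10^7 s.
T = 3002 years = 9.47431 × 10^10 s
n = 2π / (9.47431 × 10^10 s) = 6.63181 × 10^-11 rad/s ≈ 6.632 × 10^-11 rad/s

Final answer: n = 6.632 × 10^-11 rad/s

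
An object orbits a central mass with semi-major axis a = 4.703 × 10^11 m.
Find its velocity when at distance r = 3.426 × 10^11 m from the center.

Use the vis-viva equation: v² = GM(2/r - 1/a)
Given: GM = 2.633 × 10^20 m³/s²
a = 4.703 × 10^11 m
r = 3.426 × 10^11 m
GM = 2.633 × 10^20 m³/s²
2/r − 1/a = 5.83771 × 10^-12 − 2.1263 × 10^-12 = 3.71141 × 10^-12 m⁻¹
v² = GM (2/r − 1/a) = 9.77214 × 10^8 m²/s²
v = 31260.4 m/s ≈ 31.26 km/s

Final answer: 31.26 km/s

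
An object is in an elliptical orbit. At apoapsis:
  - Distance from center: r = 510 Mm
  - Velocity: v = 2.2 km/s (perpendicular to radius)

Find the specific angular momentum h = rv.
r = 510 Mm = 5.1 × 10^8 m
v = 2.2 km/s = 2200 m/s
h = rv = 5.1 × 10^8 × 2200 = 1.122 × 10^12 m²/s ≈ 1.122 × 10^12 m²/s

Final answer: h = 1.122 × 10^12 m²/s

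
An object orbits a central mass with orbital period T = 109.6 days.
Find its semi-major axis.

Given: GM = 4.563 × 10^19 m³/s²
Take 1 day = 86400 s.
T = 109.6 days = 9.46944 × 10^6 s
GM = 4.563 × 10^19 m³/s²
Kepler's third law: a³ = GM T² / (4π²)
T² = 8.96703 × 10^13 s²
a³ = (4.563 × 10^19) × (8.96703 × 10^13) / (4π²) = 1.03643 × 10^32 m³
a = (a³)^(1/3) = 4.69728 × 10^10 m ≈ 46.97 Gm

Final answer: 46.97 Gm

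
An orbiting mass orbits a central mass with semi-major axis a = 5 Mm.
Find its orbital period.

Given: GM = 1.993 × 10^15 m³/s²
a = 5 Mm = 5 × 10^6 m
GM = 1.993 × 10^15 m³/s²
a³ = 1.25 × 10^20 m³
T = 2π √(a³/GM) = 2π √((1.25 × 10^20) / (1.993 × 10^15)) = 2π × 250.439 s
T = 1573.55 s ≈ 26.23 minutes

Final answer: 26.23 minutes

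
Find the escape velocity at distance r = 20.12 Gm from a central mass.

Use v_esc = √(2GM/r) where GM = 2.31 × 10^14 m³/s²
r = 20.12 Gm = 2.012 × 10^10 m
GM = 2.31 × 10^14 m³/s²
2GM/r = 2 × (2.31 × 10^14) / (2.012 × 10^10) = 22962.2 m²/s²
v_esc = √(2GM/r) = 151.533 m/s ≈ 151.5 m/s

Final answer: 151.5 m/s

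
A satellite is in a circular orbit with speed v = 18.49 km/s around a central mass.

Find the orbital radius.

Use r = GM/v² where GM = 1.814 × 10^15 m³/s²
v = 18.49 km/s = 18490 m/s
GM = 1.814 × 10^15 m³/s²
v² = 3.4188 × 10^8 m²/s²
r = GM/v² = (1.814 × 10^15) / (3.4188 × 10^8) = 5.30595 × 10^6 m ≈ 5.306 Mm

Final answer: 5.306 Mm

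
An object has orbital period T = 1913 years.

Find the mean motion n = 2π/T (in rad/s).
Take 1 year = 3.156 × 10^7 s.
T = 1913 years = 6.03743 × 10^10 s
n = 2π / (6.03743 × 10^10 s) = 1.04071 × 10^-10 rad/s ≈ 1.041 × 10^-10 rad/s

Final answer: n = 1.041 × 10^-10 rad/s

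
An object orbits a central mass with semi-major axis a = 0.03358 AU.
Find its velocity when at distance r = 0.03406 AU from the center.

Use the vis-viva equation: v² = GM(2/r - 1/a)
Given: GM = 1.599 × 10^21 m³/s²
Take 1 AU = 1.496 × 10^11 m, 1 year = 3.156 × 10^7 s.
a = 0.03358 AU = 5.02357 × 10^9 m
r = 0.03406 AU = 5.09538 × 10^9 m
GM = 1.599 × 10^21 m³/s²
2/r − 1/a = 3.92513 × 10^-10 − 1.99062 × 10^-10 = 1.93451 × 10^-10 m⁻¹
v² = GM (2/r − 1/a) = 3.09328 × 10^11 m²/s²
v = 556173 m/s ≈ 117.3 AU/year

Final answer: 117.3 AU/year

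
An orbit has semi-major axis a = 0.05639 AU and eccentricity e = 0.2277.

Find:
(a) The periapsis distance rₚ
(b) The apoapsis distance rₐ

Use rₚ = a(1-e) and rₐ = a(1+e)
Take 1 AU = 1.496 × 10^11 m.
a = 0.05639 AU = 8.43594 × 10^9 m
e = 0.2277:  1 − e = 0.7723,  1 + e = 1.2277
(a) rₚ = a(1 − e) = 8.43594 × 10^9 m × 0.7723 = 6.51508 × 10^9 m ≈ 0.04355 AU
(b) rₐ = a(1 + e) = 8.43594 × 10^9 m × 1.2277 = 1.03568 × 10^10 m ≈ 0.06923 AU

Final answer:
(a) rₚ = 0.04355 AU
(b) rₐ = 0.06923 AU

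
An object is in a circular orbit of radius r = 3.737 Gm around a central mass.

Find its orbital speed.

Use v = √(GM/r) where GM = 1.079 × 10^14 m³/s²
r = 3.737 Gm = 3.737 × 10^9 m
GM = 1.079 × 10^14 m³/s²
GM/r = (1.079 × 10^14) / (3.737 × 10^9) = 28873.4 m²/s²
v = √(GM/r) = 169.922 m/s ≈ 169.9 m/s

Final answer: 169.9 m/s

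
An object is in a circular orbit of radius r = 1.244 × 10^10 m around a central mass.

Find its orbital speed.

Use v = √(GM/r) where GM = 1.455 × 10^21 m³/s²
r = 1.244 × 10^10 m
GM = 1.455 × 10^21 m³/s²
GM/r = (1.455 × 10^21) / (1.244 × 10^10) = 1.16961 × 10^11 m²/s²
v = √(GM/r) = 341996 m/s ≈ 342 km/s

Final answer: 342 km/s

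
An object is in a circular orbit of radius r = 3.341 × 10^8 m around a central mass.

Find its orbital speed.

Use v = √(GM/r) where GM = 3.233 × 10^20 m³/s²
r = 3.341 × 10^8 m
GM = 3.233 × 10^20 m³/s²
GM/r = (3.233 × 10^20) / (3.341 × 10^8) = 9.67674 × 10^11 m²/s²
v = √(GM/r) = 983704 m/s ≈ 983.7 km/s

Final answer: 983.7 km/s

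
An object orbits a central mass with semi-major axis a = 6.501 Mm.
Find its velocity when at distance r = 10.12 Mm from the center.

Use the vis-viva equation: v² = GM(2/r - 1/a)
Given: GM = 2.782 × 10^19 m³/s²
a = 6.501 Mm = 6.501 × 10^6 m
r = 10.12 Mm = 1.012 × 10^7 m
GM = 2.782 × 10^19 m³/s²
2/r − 1/a = 1.97628 × 10^-7 − 1.53822 × 10^-7 = 4.3806 × 10^-8 m⁻¹
v² = GM (2/r − 1/a) = 1.21868 × 10^12 m²/s²
v = 1.10394 × 10^6 m/s ≈ 1104 km/s

Final answer: 1104 km/s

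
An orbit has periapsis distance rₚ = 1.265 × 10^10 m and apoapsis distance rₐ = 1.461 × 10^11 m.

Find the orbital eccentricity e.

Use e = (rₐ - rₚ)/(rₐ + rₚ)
rₚ = 1.265 × 10^10 m
rₐ = 1.461 × 10^11 m
rₐ − rₚ = 1.3345 × 10^11 m
rₐ + rₚ = 1.5875 × 10^11 m
e = (rₐ − rₚ)/(rₐ + rₚ) = 0.84063

Final answer: e = 0.8406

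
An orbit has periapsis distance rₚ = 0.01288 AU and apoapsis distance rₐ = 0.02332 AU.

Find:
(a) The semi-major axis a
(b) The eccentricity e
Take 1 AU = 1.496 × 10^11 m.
rₚ = 0.01288 AU = 1.92685 × 10^9 m
rₐ = 0.02332 AU = 3.48867 × 10^9 m
(a) a = (rₚ + rₐ)/2 = 2.70776 × 10^9 m ≈ 0.0181 AU
(b) e = (rₐ − rₚ)/(rₐ + rₚ) = (1.56182 × 10^9) / (5.41552 × 10^9) = 0.288398

Final answer:
(a) a = 0.0181 AU
(b) e = 0.2884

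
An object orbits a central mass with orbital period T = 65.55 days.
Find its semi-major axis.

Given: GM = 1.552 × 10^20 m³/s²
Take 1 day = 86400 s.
T = 65.55 days = 5.66352 × 10^6 s
GM = 1.552 × 10^20 m³/s²
Kepler's third law: a³ = GM T² / (4π²)
T² = 3.20755 × 10^13 s²
a³ = (1.552 × 10^20) × (3.20755 × 10^13) / (4π²) = 1.26097 × 10^32 m³
a = (a³)^(1/3) = 5.01458 × 10^10 m ≈ 50.15 Gm

Final answer: 50.15 Gm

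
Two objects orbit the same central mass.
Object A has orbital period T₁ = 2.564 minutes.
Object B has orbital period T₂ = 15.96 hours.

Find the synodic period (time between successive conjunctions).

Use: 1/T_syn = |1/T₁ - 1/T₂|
T₁ = 2.564 minutes = 153.84 s
T₂ = 15.96 hours = 57456 s
1/T₁ = 0.00650026 s⁻¹
1/T₂ = 1.74046 × 10^-5 s⁻¹
|1/T₁ − 1/T₂| = 0.00648286 s⁻¹
T_syn = 1 / |1/T₁ − 1/T₂| = 154.253 s ≈ 2.571 minutes

Final answer: T_syn = 2.571 minutes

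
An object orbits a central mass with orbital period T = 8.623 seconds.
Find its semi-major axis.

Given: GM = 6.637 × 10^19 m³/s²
T = 8.623 seconds
GM = 6.637 × 10^19 m³/s²
Kepler's third law: a³ = GM T² / (4π²)
T² = 74.3561 s²
a³ = (6.637 × 10^19) × 74.3561 / (4π²) = 1.25005 × 10^20 m³
a = (a³)^(1/3) = 5.00007 × 10^6 m ≈ 5 Mm

Final answer: 5 Mm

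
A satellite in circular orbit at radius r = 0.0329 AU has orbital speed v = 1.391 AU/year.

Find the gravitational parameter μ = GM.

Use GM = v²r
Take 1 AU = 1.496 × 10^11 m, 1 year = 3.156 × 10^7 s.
r = 0.0329 AU = 4.92184 × 10^9 m
v = 1.391 AU/year = 6593.59 m/s
v² = 4.34754 × 10^7 m²/s²
GM = v²r = 4.34754 × 10^7 × 4.92184 × 10^9 = 2.13979 × 10^17 m³/s²
GM ≈ 2.14 × 10^17 m³/s²

Final answer: GM = 2.14 × 10^17 m³/s²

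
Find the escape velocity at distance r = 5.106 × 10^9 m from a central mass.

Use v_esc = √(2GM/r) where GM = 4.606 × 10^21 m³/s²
r = 5.106 × 10^9 m
GM = 4.606 × 10^21 m³/s²
2GM/r = 2 × (4.606 × 10^21) / (5.106 × 10^9) = 1.80415 × 10^12 m²/s²
v_esc = √(2GM/r) = 1.34319 × 10^6 m/s ≈ 1343 km/s

Final answer: 1343 km/s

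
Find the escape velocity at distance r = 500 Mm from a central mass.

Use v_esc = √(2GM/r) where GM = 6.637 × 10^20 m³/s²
r = 500 Mm = 5 × 10^8 m
GM = 6.637 × 10^20 m³/s²
2GM/r = 2 × (6.637 × 10^20) / (5 × 10^8) = 2.6548 × 10^12 m²/s²
v_esc = √(2GM/r) = 1.62936 × 10^6 m/s ≈ 1629 km/s

Final answer: 1629 km/s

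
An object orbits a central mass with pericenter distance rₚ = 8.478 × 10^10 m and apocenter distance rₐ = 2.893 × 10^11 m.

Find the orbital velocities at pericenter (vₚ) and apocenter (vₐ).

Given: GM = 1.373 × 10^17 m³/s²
rₚ = 8.478 × 10^10 m
rₐ = 2.893 × 10^11 m
GM = 1.373 × 10^17 m³/s²
a = (rₚ + rₐ)/2 = 1.8704 × 10^11 m
Vis-viva: v² = GM (2/r − 1/a)
vₚ² = 1.373 × 10^17 × (2.35905 × 10^-11 − 5.34645 × 10^-12) = 2.5049 × 10^6 m²/s²
vₚ = 1582.69 m/s ≈ 1.583 km/s
vₐ² = 1.373 × 10^17 × (6.91324 × 10^-12 − 5.34645 × 10^-12) = 215120 m²/s²
vₐ = 463.81 m/s ≈ 463.8 m/s

Final answer: vₚ = 1.583 km/s, vₐ = 463.8 m/s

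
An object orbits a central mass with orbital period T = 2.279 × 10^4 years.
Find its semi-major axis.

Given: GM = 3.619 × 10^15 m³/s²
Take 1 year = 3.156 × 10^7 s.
T = 2.279 × 10^4 years = 7.19252 × 10^11 s
GM = 3.619 × 10^15 m³/s²
Kepler's third law: a³ = GM T² / (4π²)
T² = 5.17324 × 10^23 s²
a³ = (3.619 × 10^15) × (5.17324 × 10^23) / (4π²) = 4.74233 × 10^37 m³
a = (a³)^(1/3) = 3.61963 × 10^12 m ≈ 3.62 × 10^12 m

Final answer: 3.62 × 10^12 m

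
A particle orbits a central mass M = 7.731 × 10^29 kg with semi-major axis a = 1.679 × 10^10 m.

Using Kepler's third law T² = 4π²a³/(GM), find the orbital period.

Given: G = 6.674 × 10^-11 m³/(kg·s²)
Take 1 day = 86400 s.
M = 7.731 × 10^29 kg
GM = G × M = 6.674 × 10^-11 × 7.731 × 10^29 = 5.15967 × 10^19 m³/s²
a = 1.679 × 10^10 m
a³ = 4.73317 × 10^30 m³
T = 2π √(a³/GM) = 2π √((4.73317 × 10^30) / (5.15967 × 10^19)) = 2π × 302876 s
T = 1.90303 × 10^6 s ≈ 22.03 days

Final answer: 22.03 days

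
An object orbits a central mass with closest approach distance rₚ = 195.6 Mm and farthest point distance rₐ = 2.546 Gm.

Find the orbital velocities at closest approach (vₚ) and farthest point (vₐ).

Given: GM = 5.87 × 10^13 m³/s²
rₚ = 195.6 Mm = 1.956 × 10^8 m
rₐ = 2.546 Gm = 2.546 × 10^9 m
GM = 5.87 × 10^13 m³/s²
a = (rₚ + rₐ)/2 = 1.3708 × 10^9 m
Vis-viva: v² = GM (2/r − 1/a)
vₚ² = 5.87 × 10^13 × (1.02249 × 10^-8 − 7.29501 × 10^-10) = 557383 m²/s²
vₚ = 746.581 m/s ≈ 746.6 m/s
vₐ² = 5.87 × 10^13 × (7.85546 × 10^-10 − 7.29501 × 10^-10) = 3289.84 m²/s²
vₐ = 57.3571 m/s ≈ 57.36 m/s

Final answer: vₚ = 746.6 m/s, vₐ = 57.36 m/s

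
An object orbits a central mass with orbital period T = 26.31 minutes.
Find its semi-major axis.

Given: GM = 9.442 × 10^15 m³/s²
T = 26.31 minutes = 1578.6 s
GM = 9.442 × 10^15 m³/s²
Kepler's third law: a³ = GM T² / (4π²)
T² = 2.49198 × 10^6 s²
a³ = (9.442 × 10^15) × (2.49198 × 10^6) / (4π²) = 5.96003 × 10^20 m³
a = (a³)^(1/3) = 8.41556 × 10^6 m ≈ 8.416 Mm

Final answer: 8.416 Mm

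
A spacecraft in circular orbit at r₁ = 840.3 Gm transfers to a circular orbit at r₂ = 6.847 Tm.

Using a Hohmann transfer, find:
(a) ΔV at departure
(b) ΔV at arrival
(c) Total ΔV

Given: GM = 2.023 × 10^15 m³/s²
r₁ = 840.3 Gm = 8.403 × 10^11 m
r₂ = 6.847 Tm = 6.847 × 10^12 m
GM = 2.023 × 10^15 m³/s²
Transfer ellipse: a_t = (r₁ + r₂)/2 = 3.84365 × 10^12 m
Circular speed at r₁: v₁ = √(GM/r₁) = 49.066 m/s
Transfer speed at r₁ (periapsis): v₁ₜ = √(GM(2/r₁ − 1/a_t)) = 65.4876 m/s
(a) ΔV₁ = v₁ₜ − v₁ = 16.4216 m/s ≈ 16.42 m/s
Circular speed at r₂: v₂ = √(GM/r₂) = 17.1889 m/s
Transfer speed at r₂ (apoapsis): v₂ₜ = √(GM(2/r₂ − 1/a_t)) = 8.03698 m/s
(b) ΔV₂ = v₂ − v₂ₜ = 9.1519 m/s ≈ 9.152 m/s
(c) ΔV_total = ΔV₁ + ΔV₂ = 25.5735 m/s ≈ 25.57 m/s

Final answer:
(a) ΔV₁ = 16.42 m/s
(b) ΔV₂ = 9.152 m/s
(c) ΔV_total = 25.57 m/s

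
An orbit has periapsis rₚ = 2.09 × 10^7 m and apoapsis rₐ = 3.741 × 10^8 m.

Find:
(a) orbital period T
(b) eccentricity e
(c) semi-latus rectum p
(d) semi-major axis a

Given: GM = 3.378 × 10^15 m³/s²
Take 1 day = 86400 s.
rₚ = 2.09 × 10^7 m
rₐ = 3.741 × 10^8 m
GM = 3.378 × 10^15 m³/s²
a = (rₚ + rₐ)/2 = 1.975 × 10^8 m
e = (rₐ − rₚ)/(rₐ + rₚ) = (3.532 × 10^8) / (3.95 × 10^8) = 0.894177
(a) a³ = 7.70373 × 10^24 m³;  T = 2π √(a³/GM) = 2π × 47755.2 s = 300055 s ≈ 3.473 days
(b) e = 0.894177 ≈ 0.8942
(c) 1 − e² = 0.200447;  p = a(1 − e²) = 1.975 × 10^8 × 0.200447 = 3.95883 × 10^7 m ≈ 3.959 × 10^7 m
(d) a = 1.975 × 10^8 m ≈ 1.975 × 10^8 m

Final answer:
(a) orbital period T = 3.473 days
(b) eccentricity e = 0.8942
(c) semi-latus rectum p = 3.959 × 10^7 m
(d) semi-major axis a = 1.975 × 10^8 m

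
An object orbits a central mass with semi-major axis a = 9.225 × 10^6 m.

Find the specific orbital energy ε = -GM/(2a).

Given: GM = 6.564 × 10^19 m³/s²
a = 9.225 × 10^6 m
GM = 6.564 × 10^19 m³/s²
2a = 1.845 × 10^7 m
ε = −GM/(2a) = -3.55772 × 10^12 J/kg ≈ -3558 GJ/kg

Final answer: -3558 GJ/kg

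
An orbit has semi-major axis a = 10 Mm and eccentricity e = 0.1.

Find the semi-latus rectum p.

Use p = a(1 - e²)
a = 10 Mm = 1 × 10^7 m
e = 0.1,  e² = 0.01,  1 − e² = 0.99
p = a(1 − e²) = 1 × 10^7 m × 0.99 = 9.9 × 10^6 m ≈ 9.9 Mm

Final answer: p = 9.9 Mm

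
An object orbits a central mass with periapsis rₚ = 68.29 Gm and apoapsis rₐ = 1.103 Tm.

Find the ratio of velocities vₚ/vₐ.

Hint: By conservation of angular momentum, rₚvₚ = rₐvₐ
rₚ = 68.29 Gm = 6.829 × 10^10 m
rₐ = 1.103 Tm = 1.103 × 10^12 m
rₚvₚ = rₐvₐ  ⇒  vₚ/vₐ = rₐ/rₚ
vₚ/vₐ = (1.103 × 10^12) / (6.829 × 10^10) = 16.1517

Final answer: vₚ/vₐ = 16.15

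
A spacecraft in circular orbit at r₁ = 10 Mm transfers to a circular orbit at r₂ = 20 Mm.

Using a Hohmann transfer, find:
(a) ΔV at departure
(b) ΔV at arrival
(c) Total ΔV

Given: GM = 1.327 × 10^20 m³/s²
r₁ = 10 Mm = 1 × 10^7 m
r₂ = 20 Mm = 2 × 10^7 m
GM = 1.327 × 10^20 m³/s²
Transfer ellipse: a_t = (r₁ + r₂)/2 = 1.5 × 10^7 m
Circular speed at r₁: v₁ = √(GM/r₁) = 3.6428 × 10^6 m/s
Transfer speed at r₁ (periapsis): v₁ₜ = √(GM(2/r₁ − 1/a_t)) = 4.20634 × 10^6 m/s
(a) ΔV₁ = v₁ₜ − v₁ = 563543 m/s ≈ 563.5 km/s
Circular speed at r₂: v₂ = √(GM/r₂) = 2.57585 × 10^6 m/s
Transfer speed at r₂ (apoapsis): v₂ₜ = √(GM(2/r₂ − 1/a_t)) = 2.10317 × 10^6 m/s
(b) ΔV₂ = v₂ − v₂ₜ = 472677 m/s ≈ 472.7 km/s
(c) ΔV_total = ΔV₁ + ΔV₂ = 1.03622 × 10^6 m/s ≈ 1036 km/s

Final answer:
(a) ΔV₁ = 563.5 km/s
(b) ΔV₂ = 472.7 km/s
(c) ΔV_total = 1036 km/s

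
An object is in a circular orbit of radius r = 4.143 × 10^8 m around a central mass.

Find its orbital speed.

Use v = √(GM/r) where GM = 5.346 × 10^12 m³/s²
r = 4.143 × 10^8 m
GM = 5.346 × 10^12 m³/s²
GM/r = (5.346 × 10^12) / (4.143 × 10^8) = 12903.7 m²/s²
v = √(GM/r) = 113.594 m/s ≈ 113.6 m/s

Final answer: 113.6 m/s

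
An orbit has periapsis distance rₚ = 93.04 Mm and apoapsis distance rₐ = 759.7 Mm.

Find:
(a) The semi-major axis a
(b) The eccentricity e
rₚ = 93.04 Mm = 9.304 × 10^7 m
rₐ = 759.7 Mm = 7.597 × 10^8 m
(a) a = (rₚ + rₐ)/2 = 4.2637 × 10^8 m ≈ 426.4 Mm
(b) e = (rₐ − rₚ)/(rₐ + rₚ) = (6.6666 × 10^8) / (8.5274 × 10^8) = 0.781786

Final answer:
(a) a = 426.4 Mm
(b) e = 0.7818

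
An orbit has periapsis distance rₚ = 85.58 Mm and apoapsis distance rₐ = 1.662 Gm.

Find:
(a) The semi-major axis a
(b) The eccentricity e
rₚ = 85.58 Mm = 8.558 × 10^7 m
rₐ = 1.662 Gm = 1.662 × 10^9 m
(a) a = (rₚ + rₐ)/2 = 8.7379 × 10^8 m ≈ 873.8 Mm
(b) e = (rₐ − rₚ)/(rₐ + rₚ) = (1.57642 × 10^9) / (1.74758 × 10^9) = 0.902059

Final answer:
(a) a = 873.8 Mm
(b) e = 0.9021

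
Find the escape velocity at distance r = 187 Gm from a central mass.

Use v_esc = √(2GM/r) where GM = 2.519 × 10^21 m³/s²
r = 187 Gm = 1.87 × 10^11 m
GM = 2.519 × 10^21 m³/s²
2GM/r = 2 × (2.519 × 10^21) / (1.87 × 10^11) = 2.69412 × 10^10 m²/s²
v_esc = √(2GM/r) = 164138 m/s ≈ 164.1 km/s

Final answer: 164.1 km/s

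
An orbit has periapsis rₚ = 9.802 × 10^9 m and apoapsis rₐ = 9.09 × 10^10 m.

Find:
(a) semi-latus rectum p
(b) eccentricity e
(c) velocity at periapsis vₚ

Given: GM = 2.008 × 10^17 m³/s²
rₚ = 9.802 × 10^9 m
rₐ = 9.09 × 10^10 m
GM = 2.008 × 10^17 m³/s²
a = (rₚ + rₐ)/2 = 5.0351 × 10^10 m
e = (rₐ − rₚ)/(rₐ + rₚ) = (8.1098 × 10^10) / (1.00702 × 10^11) = 0.805327
(a) 1 − e² = 0.351449;  p = a(1 − e²) = 5.0351 × 10^10 × 0.351449 = 1.76958 × 10^10 m ≈ 1.77 × 10^10 m
(b) e = 0.805327 ≈ 0.8053
(c) vₚ² = GM (2/rₚ − 1/a) = 2.008 × 10^17 × (2.0404 × 10^-10 − 1.98606 × 10^-11) = 3.69832 × 10^7 m²/s²;  vₚ = 6081.38 m/s ≈ 6.081 km/s

Final answer:
(a) semi-latus rectum p = 1.77 × 10^10 m
(b) eccentricity e = 0.8053
(c) velocity at periapsis vₚ = 6.081 km/s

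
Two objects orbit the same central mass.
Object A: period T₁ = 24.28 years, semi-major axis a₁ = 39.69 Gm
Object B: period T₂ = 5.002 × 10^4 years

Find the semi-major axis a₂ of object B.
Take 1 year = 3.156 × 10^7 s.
T₁ = 24.28 years = 7.66277 × 10^8 s
T₂ = 5.002 × 10^4 years = 1.57863 × 10^12 s
a₁ = 39.69 Gm = 3.969 × 10^10 m
Kepler's third law: (T₂/T₁)² = (a₂/a₁)³  ⇒  a₂ = a₁ (T₂/T₁)^(2/3)
T₂/T₁ = 2060.13
(T₂/T₁)^(2/3) = 161.906
a₂ = 3.969 × 10^10 m × 161.906 = 6.42605 × 10^12 m ≈ 6.426 Tm

Final answer: a₂ = 6.426 Tm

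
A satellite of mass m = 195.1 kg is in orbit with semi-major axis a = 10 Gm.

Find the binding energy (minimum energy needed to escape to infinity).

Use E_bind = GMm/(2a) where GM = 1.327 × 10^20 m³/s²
a = 10 Gm = 1 × 10^10 m
GM = 1.327 × 10^20 m³/s²
m = 195.1 kg
GMm = 1.327 × 10^20 × 195.1 = 2.58898 × 10^22 m³·kg/s²
2a = 2 × 10^10 m
E_bind = GMm/(2a) = 1.29449 × 10^12 J ≈ 1.294 TJ

Final answer: 1.294 TJ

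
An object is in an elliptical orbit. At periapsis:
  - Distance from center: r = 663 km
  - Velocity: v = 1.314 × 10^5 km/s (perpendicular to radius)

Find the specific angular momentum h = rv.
r = 663 km = 663000 m
v = 1.314 × 10^5 km/s = 1.314 × 10^8 m/s
h = rv = 663000 × 1.314 × 10^8 = 8.71182 × 10^13 m²/s ≈ 8.712 × 10^13 m²/s

Final answer: h = 8.712 × 10^13 m²/s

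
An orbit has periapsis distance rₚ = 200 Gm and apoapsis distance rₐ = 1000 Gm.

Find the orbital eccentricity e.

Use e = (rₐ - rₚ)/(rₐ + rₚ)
rₚ = 200 Gm = 2 × 10^11 m
rₐ = 1000 Gm = 1 × 10^12 m
rₐ − rₚ = 8 × 10^11 m
rₐ + rₚ = 1.2 × 10^12 m
e = (rₐ − rₚ)/(rₐ + rₚ) = 0.666667

Final answer: e = 0.6667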